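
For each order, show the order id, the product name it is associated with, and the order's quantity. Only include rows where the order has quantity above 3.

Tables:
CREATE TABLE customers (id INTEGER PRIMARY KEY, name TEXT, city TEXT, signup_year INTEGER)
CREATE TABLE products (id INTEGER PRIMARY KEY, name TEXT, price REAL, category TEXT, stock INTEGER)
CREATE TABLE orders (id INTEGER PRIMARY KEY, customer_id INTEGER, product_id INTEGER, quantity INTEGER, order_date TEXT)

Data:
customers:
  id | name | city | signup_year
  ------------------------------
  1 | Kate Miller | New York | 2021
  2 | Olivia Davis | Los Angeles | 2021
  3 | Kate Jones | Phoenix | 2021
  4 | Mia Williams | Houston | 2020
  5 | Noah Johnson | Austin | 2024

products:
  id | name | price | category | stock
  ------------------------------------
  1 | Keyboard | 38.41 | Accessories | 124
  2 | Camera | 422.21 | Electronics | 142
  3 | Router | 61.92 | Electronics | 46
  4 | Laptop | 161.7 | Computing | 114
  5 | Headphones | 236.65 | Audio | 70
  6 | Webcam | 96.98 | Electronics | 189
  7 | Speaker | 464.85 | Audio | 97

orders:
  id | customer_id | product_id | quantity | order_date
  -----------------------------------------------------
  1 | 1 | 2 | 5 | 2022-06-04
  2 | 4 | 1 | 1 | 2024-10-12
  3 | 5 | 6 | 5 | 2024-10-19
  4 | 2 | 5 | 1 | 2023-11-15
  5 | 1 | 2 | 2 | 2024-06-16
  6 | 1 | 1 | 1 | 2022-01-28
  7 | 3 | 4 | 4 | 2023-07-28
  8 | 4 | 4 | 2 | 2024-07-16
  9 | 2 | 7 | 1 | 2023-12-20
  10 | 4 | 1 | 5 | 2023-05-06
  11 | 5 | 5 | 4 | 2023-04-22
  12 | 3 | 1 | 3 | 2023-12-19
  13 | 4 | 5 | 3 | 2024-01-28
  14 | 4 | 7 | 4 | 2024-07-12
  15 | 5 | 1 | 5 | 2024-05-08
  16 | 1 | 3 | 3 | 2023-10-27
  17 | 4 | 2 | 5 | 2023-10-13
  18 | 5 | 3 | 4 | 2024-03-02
SELECT c.id, p.name AS product, c.quantity FROM orders c JOIN products p ON c.product_id = p.id WHERE c.quantity > 3

Execution result:
id | product | quantity
1 | Camera | 5
3 | Webcam | 5
7 | Laptop | 4
10 | Keyboard | 5
11 | Headphones | 4
14 | Speaker | 4
15 | Keyboard | 5
17 | Camera | 5
18 | Router | 4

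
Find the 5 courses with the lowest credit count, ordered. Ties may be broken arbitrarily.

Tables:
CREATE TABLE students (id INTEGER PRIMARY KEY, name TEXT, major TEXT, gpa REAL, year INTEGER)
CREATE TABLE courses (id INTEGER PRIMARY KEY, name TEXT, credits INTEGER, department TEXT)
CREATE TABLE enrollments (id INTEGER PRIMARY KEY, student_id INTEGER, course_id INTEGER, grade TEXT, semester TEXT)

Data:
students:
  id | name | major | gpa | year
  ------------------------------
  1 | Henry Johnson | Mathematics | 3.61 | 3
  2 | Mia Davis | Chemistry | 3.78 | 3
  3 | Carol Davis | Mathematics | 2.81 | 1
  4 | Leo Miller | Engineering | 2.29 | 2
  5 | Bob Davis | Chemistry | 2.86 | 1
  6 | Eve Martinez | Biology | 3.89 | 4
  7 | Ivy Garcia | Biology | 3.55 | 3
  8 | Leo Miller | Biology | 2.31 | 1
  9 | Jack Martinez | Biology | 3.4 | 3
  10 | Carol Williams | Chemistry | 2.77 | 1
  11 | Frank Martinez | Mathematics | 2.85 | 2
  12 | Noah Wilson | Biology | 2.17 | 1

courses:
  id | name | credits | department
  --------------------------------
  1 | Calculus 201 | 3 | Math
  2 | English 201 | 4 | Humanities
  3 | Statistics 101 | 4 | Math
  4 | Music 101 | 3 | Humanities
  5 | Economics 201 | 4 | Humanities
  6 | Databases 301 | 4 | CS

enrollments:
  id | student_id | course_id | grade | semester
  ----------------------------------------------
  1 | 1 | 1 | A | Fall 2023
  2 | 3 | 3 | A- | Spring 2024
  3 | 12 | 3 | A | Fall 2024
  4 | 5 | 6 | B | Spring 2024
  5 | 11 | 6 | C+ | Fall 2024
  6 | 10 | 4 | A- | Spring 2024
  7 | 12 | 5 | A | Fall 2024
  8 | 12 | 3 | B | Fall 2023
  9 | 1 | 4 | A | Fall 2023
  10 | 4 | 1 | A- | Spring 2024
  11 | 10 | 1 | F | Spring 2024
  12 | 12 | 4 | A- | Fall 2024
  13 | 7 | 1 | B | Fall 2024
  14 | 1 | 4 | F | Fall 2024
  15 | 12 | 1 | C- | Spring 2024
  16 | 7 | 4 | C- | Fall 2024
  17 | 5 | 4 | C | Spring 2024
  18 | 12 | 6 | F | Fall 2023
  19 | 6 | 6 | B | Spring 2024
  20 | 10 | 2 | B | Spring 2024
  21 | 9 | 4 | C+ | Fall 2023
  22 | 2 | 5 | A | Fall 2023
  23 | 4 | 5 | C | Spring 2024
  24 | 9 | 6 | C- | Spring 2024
SELECT name, credits FROM courses ORDER BY credits ASC LIMIT 5

Execution result:
name | credits
Calculus 201 | 3
Music 101 | 3
English 201 | 4
Statistics 101 | 4
Economics 201 | 4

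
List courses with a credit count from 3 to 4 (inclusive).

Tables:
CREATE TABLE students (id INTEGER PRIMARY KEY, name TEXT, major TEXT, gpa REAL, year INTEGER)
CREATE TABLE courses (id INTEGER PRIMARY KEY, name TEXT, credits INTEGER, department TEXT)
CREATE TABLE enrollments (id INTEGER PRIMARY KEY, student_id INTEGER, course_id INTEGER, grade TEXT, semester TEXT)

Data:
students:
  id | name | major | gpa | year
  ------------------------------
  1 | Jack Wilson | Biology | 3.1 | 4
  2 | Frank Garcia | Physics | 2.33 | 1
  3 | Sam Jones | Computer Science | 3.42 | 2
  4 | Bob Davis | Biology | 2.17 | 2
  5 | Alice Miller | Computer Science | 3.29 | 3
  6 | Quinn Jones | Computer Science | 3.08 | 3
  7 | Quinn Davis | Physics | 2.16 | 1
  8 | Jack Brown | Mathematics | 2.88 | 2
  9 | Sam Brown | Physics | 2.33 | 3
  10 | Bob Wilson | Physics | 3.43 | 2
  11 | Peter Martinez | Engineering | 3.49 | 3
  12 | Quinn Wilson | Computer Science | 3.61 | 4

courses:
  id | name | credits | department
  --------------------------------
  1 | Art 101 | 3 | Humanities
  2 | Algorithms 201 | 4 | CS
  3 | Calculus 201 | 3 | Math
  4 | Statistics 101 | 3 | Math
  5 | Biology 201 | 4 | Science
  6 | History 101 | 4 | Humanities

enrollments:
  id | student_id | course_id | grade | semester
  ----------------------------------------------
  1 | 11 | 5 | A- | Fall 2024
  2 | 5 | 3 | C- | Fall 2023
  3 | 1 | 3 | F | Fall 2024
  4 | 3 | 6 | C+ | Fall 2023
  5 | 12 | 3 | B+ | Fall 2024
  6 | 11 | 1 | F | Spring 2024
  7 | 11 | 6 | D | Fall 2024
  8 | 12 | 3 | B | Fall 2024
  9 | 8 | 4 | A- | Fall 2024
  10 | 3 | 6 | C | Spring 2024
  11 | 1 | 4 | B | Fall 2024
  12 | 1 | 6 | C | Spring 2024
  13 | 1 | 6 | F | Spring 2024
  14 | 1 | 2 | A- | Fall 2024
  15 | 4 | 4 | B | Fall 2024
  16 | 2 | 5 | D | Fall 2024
SELECT name, credits FROM courses WHERE credits BETWEEN 3 AND 4

Execution result:
name | credits
Art 101 | 3
Algorithms 201 | 4
Calculus 201 | 3
Statistics 101 | 3
Biology 201 | 4
History 101 | 4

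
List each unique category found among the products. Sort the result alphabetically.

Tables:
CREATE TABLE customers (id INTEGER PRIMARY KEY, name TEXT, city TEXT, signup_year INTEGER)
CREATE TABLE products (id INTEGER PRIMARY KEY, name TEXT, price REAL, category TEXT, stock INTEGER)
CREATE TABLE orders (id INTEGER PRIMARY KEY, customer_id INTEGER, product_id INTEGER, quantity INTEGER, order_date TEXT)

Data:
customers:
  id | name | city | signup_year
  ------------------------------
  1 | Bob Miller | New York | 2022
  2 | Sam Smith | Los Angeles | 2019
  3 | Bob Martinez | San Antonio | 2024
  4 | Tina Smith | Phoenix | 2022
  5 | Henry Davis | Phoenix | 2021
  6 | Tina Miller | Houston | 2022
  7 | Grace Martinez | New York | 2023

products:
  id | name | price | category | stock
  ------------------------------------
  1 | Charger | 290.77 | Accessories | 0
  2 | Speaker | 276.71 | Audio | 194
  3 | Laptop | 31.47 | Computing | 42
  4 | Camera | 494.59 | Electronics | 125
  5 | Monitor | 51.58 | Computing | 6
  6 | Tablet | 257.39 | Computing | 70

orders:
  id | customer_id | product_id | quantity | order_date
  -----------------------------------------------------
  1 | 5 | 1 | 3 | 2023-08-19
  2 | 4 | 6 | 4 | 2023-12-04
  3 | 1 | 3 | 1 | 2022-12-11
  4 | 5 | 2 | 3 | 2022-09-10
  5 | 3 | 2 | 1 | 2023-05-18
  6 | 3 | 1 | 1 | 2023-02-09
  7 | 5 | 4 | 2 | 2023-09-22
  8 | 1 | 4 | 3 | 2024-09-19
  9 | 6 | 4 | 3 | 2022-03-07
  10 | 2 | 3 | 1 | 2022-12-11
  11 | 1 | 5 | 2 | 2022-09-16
SELECT DISTINCT category FROM products ORDER BY category

Execution result:
category
Accessories
Audio
Computing
Electronics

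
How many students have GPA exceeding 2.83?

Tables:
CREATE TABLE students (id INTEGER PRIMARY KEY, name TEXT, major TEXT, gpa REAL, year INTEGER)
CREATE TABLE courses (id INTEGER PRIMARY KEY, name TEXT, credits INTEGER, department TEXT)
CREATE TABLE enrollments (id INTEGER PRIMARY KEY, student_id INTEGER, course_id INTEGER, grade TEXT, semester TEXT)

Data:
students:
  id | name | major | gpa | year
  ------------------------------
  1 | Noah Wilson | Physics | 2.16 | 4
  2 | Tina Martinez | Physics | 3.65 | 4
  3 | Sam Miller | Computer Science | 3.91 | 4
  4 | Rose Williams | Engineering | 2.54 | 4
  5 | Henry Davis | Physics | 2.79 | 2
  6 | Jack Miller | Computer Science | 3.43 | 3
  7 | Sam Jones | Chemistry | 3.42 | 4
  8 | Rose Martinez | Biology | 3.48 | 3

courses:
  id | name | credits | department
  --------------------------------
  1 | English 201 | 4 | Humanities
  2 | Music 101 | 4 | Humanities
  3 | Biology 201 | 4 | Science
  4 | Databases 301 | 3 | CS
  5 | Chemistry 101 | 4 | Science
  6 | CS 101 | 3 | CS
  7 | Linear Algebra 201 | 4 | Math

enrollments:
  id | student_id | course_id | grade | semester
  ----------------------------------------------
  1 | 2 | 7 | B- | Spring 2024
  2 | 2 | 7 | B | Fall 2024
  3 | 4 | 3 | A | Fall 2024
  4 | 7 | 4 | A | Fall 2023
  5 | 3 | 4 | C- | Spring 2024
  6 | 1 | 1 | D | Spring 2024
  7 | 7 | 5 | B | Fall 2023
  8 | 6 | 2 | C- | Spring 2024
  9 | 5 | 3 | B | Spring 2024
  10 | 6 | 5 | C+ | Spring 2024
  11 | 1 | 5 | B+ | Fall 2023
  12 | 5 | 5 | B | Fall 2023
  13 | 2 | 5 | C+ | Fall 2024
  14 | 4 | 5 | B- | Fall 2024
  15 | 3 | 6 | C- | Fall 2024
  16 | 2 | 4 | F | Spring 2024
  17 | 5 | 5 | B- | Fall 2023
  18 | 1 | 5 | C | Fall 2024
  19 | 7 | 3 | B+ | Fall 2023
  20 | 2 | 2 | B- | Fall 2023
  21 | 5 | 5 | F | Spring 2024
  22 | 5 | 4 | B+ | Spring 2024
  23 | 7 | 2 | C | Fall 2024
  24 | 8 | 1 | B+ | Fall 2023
SELECT COUNT(*) FROM students WHERE gpa > 2.83

Execution result:
5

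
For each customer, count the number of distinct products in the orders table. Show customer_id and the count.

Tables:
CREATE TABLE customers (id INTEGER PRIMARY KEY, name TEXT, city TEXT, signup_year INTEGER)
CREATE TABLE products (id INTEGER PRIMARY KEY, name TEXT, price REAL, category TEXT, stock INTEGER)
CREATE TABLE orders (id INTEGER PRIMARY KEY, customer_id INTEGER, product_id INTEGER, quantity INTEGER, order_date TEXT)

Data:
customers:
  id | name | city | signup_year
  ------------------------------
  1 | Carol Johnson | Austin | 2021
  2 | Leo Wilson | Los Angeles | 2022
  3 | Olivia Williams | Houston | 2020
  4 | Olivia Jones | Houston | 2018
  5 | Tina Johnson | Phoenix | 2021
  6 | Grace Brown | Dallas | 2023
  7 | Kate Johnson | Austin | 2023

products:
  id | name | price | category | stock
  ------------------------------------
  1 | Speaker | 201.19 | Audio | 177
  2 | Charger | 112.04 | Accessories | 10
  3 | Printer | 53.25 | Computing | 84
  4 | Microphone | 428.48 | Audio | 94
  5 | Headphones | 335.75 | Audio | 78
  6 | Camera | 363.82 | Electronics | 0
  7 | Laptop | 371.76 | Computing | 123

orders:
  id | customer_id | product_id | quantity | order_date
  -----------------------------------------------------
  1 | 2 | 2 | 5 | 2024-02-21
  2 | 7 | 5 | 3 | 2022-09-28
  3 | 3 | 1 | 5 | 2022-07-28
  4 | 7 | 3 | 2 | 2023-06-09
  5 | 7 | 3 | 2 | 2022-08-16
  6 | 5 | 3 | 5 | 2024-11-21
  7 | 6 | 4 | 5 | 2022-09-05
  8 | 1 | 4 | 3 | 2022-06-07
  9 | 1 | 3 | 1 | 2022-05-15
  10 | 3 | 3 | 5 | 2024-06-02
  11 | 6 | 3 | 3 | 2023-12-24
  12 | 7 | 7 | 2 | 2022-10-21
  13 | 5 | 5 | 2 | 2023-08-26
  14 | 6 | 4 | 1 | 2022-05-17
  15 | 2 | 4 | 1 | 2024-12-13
SELECT customer_id, COUNT(DISTINCT product_id) AS distinct_product_count FROM orders GROUP BY customer_id

Execution result:
customer_id | distinct_product_count
1 | 2
2 | 2
3 | 2
5 | 2
6 | 2
7 | 3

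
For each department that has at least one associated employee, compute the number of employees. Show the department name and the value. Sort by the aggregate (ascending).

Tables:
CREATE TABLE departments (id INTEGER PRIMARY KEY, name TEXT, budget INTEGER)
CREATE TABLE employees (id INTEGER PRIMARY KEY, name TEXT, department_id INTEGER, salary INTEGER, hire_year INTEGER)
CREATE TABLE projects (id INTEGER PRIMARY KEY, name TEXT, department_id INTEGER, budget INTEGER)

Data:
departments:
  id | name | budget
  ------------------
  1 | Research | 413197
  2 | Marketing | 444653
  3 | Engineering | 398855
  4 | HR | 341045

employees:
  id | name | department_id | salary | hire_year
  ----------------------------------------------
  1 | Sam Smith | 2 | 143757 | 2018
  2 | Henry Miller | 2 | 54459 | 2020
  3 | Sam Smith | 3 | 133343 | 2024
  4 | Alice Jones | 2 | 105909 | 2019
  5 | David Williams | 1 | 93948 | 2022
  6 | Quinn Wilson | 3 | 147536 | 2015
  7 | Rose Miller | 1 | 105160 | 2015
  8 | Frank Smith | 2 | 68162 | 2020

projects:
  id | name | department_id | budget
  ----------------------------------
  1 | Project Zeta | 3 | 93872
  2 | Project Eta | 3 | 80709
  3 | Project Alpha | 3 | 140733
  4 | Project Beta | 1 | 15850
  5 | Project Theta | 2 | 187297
SELECT p.name, COUNT(*) AS n FROM employees c JOIN departments p ON c.department_id = p.id GROUP BY p.id, p.name ORDER BY n ASC

Execution result:
name | n
Research | 2
Engineering | 2
Marketing | 4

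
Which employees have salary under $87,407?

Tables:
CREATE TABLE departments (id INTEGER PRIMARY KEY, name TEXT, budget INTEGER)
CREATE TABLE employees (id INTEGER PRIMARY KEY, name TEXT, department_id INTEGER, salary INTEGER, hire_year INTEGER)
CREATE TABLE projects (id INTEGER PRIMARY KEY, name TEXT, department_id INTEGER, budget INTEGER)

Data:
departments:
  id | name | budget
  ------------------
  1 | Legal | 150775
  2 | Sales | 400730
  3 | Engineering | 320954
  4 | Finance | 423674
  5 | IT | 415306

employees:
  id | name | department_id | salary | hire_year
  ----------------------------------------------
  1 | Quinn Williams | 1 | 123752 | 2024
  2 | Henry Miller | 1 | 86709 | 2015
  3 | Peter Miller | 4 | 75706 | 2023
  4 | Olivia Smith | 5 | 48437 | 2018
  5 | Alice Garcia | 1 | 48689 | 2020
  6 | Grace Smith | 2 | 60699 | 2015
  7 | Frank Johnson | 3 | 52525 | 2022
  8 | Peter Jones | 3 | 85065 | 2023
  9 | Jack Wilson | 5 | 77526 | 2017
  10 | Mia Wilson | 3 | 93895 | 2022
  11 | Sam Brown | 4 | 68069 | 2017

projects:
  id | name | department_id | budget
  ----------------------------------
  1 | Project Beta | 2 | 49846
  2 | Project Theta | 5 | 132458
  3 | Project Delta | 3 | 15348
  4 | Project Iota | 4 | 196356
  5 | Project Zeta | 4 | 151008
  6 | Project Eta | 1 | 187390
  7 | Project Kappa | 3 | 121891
SELECT name, salary FROM employees WHERE salary < 87407

Execution result:
name | salary
Henry Miller | 86709
Peter Miller | 75706
Olivia Smith | 48437
Alice Garcia | 48689
Grace Smith | 60699
Frank Johnson | 52525
Peter Jones | 85065
Jack Wilson | 77526
Sam Brown | 68069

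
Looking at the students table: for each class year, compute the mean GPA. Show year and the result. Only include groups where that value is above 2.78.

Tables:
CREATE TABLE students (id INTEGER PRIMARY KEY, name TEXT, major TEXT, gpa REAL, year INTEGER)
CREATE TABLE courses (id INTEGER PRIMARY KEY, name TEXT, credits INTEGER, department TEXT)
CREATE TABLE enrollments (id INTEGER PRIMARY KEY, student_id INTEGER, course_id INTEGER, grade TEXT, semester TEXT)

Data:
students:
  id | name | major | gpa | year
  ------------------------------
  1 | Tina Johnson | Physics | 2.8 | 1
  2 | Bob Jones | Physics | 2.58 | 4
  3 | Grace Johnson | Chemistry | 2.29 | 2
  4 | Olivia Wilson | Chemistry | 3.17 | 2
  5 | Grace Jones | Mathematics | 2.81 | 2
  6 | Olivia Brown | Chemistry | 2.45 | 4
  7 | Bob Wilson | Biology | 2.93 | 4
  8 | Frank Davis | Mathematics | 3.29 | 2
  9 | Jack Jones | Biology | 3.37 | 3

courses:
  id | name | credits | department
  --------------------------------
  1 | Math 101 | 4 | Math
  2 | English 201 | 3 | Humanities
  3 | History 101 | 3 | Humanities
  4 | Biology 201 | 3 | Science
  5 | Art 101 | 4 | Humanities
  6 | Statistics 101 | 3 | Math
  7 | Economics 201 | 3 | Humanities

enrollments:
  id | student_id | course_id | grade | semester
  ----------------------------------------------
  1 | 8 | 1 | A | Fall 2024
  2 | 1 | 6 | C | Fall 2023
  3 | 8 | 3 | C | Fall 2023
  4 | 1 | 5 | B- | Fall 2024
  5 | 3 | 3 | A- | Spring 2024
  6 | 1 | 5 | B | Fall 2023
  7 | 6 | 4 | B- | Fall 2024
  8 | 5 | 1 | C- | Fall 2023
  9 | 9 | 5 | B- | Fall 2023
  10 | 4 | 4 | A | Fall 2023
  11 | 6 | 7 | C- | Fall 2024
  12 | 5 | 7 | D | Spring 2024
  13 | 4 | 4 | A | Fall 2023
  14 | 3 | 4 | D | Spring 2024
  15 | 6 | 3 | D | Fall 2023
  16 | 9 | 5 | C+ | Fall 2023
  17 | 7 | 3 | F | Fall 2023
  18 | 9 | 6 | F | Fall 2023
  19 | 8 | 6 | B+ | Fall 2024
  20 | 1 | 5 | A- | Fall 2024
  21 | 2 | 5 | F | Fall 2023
SELECT year, AVG(gpa) AS avg_gpa FROM students GROUP BY year HAVING AVG(gpa) > 2.78

Execution result:
year | avg_gpa
1 | 2.80
2 | 2.89
3 | 3.37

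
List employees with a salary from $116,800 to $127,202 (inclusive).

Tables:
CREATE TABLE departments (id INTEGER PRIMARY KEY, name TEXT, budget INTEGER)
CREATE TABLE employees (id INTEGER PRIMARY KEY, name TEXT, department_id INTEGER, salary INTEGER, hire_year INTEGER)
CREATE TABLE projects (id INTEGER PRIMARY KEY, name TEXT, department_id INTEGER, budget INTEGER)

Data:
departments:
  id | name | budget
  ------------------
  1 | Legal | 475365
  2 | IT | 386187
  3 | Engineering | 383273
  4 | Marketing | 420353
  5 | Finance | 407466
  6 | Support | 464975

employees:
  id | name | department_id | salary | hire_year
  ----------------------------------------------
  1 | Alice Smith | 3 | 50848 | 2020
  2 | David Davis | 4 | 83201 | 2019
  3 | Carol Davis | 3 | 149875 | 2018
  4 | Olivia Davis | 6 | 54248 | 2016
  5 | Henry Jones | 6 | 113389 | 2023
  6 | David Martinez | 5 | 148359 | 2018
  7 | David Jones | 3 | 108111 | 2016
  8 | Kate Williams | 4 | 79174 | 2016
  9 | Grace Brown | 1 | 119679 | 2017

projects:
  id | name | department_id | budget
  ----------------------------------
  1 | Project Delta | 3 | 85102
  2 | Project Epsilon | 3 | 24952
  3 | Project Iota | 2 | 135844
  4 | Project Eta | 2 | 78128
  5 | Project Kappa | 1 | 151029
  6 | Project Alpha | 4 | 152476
SELECT name, salary FROM employees WHERE salary BETWEEN 116800 AND 127202

Execution result:
name | salary
Grace Brown | 119679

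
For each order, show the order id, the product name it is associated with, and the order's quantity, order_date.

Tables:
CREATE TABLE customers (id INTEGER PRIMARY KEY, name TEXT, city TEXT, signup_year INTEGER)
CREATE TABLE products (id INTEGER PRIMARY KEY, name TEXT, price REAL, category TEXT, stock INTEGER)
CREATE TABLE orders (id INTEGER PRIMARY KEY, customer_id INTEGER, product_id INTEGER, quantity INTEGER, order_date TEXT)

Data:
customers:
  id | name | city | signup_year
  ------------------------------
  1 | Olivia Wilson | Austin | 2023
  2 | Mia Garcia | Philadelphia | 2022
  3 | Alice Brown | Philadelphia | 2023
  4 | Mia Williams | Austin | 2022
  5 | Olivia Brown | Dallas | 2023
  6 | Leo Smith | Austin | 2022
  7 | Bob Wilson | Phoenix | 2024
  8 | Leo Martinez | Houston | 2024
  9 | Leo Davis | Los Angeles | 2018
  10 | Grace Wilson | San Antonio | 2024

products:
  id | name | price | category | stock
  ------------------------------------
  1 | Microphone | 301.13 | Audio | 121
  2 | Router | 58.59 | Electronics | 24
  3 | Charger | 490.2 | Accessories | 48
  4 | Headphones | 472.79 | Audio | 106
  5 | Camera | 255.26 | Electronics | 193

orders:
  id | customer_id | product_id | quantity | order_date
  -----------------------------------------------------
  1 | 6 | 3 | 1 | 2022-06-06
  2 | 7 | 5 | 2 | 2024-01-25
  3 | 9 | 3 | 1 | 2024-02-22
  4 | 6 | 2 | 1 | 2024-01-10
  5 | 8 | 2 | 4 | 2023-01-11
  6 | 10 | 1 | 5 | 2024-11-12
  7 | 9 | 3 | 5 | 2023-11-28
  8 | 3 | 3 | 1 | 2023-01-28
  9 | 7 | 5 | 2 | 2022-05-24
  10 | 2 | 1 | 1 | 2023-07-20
SELECT c.id, p.name AS product, c.quantity, c.order_date FROM orders c JOIN products p ON c.product_id = p.id

Execution result:
id | product | quantity | order_date
1 | Charger | 1 | 2022-06-06
2 | Camera | 2 | 2024-01-25
3 | Charger | 1 | 2024-02-22
4 | Router | 1 | 2024-01-10
5 | Router | 4 | 2023-01-11
6 | Microphone | 5 | 2024-11-12
7 | Charger | 5 | 2023-11-28
8 | Charger | 1 | 2023-01-28
9 | Camera | 2 | 2022-05-24
10 | Microphone | 1 | 2023-07-20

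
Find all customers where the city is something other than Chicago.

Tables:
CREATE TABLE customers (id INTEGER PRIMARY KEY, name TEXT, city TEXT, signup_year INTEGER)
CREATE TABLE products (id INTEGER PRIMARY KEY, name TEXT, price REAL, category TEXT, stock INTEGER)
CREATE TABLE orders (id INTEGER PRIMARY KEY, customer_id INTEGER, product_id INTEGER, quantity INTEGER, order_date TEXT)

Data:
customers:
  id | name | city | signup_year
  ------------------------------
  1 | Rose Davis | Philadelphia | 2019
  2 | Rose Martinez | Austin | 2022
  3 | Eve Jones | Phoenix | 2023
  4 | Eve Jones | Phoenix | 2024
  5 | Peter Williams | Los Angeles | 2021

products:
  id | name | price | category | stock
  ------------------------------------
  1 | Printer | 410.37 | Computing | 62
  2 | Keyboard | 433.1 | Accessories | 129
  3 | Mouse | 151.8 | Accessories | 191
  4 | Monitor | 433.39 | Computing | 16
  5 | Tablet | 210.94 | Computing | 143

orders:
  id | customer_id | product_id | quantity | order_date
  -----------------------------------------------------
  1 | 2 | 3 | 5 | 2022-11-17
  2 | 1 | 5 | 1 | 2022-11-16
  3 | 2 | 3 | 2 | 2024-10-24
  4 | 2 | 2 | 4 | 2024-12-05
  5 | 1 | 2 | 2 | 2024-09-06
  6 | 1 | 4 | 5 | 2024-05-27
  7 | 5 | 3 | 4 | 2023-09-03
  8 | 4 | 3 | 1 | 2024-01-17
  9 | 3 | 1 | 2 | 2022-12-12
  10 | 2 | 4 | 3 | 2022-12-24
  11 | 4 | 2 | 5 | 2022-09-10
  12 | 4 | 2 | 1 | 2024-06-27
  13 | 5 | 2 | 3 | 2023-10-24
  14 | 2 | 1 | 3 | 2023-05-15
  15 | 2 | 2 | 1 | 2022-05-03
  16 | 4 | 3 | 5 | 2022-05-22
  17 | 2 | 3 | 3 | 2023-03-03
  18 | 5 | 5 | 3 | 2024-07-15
SELECT name, city FROM customers WHERE city <> 'Chicago'

Execution result:
name | city
Rose Davis | Philadelphia
Rose Martinez | Austin
Eve Jones | Phoenix
Eve Jones | Phoenix
Peter Williams | Los Angeles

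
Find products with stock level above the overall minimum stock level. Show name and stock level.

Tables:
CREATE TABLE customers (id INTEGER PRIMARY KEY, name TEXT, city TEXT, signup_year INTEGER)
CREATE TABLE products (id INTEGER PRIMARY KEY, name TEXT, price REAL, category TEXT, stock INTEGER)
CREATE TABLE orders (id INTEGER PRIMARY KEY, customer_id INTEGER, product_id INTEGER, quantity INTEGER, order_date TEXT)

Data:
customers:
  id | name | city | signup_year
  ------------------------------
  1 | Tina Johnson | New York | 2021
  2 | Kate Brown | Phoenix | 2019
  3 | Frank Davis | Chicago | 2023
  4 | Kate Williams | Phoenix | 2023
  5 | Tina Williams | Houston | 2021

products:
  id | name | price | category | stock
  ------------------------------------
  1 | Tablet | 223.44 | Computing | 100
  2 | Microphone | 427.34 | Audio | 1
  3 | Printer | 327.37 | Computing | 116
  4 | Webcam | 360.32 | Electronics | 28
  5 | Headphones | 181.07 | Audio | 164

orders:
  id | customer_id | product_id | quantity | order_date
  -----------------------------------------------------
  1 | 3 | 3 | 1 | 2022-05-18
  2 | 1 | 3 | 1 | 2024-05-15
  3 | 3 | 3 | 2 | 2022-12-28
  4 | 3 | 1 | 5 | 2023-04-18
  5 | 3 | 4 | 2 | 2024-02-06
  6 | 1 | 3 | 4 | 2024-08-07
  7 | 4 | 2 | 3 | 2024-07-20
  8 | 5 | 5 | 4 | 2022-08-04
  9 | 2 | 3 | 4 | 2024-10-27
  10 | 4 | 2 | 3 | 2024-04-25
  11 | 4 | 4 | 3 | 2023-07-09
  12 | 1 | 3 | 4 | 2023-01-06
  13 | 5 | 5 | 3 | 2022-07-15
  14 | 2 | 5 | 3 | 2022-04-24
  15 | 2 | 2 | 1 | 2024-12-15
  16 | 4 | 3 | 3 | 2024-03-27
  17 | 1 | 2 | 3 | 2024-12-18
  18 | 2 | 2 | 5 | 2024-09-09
SELECT name, stock FROM products WHERE stock > (SELECT MIN(stock) FROM products)

Execution result:
name | stock
Tablet | 100
Printer | 116
Webcam | 28
Headphones | 164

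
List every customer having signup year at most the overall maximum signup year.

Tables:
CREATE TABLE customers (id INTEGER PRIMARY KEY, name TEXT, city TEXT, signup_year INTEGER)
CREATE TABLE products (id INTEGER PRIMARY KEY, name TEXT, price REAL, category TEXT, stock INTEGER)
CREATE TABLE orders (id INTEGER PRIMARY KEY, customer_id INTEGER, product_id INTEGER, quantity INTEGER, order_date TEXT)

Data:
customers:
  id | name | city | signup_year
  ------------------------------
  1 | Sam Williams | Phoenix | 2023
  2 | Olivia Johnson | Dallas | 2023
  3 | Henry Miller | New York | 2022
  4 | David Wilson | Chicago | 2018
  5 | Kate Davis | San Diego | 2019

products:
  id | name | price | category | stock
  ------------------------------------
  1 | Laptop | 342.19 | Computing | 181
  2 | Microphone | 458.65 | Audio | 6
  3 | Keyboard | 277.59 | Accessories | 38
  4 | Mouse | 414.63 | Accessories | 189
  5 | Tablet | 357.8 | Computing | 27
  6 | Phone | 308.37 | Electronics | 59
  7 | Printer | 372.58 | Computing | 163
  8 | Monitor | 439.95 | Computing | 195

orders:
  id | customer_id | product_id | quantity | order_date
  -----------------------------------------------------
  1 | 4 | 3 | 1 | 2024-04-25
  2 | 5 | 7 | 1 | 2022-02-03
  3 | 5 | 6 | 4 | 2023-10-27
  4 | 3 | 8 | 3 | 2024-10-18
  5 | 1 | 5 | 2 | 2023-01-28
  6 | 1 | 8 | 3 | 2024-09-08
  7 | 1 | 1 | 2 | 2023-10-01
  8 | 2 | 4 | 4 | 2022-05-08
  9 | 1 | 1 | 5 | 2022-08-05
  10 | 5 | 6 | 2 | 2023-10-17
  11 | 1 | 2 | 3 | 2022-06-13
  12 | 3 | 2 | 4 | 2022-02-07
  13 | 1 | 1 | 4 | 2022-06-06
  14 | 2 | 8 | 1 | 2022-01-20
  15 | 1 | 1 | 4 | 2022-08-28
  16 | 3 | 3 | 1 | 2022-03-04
SELECT name, signup_year FROM customers WHERE signup_year <= (SELECT MAX(signup_year) FROM customers)

Execution result:
name | signup_year
Sam Williams | 2023
Olivia Johnson | 2023
Henry Miller | 2022
David Wilson | 2018
Kate Davis | 2019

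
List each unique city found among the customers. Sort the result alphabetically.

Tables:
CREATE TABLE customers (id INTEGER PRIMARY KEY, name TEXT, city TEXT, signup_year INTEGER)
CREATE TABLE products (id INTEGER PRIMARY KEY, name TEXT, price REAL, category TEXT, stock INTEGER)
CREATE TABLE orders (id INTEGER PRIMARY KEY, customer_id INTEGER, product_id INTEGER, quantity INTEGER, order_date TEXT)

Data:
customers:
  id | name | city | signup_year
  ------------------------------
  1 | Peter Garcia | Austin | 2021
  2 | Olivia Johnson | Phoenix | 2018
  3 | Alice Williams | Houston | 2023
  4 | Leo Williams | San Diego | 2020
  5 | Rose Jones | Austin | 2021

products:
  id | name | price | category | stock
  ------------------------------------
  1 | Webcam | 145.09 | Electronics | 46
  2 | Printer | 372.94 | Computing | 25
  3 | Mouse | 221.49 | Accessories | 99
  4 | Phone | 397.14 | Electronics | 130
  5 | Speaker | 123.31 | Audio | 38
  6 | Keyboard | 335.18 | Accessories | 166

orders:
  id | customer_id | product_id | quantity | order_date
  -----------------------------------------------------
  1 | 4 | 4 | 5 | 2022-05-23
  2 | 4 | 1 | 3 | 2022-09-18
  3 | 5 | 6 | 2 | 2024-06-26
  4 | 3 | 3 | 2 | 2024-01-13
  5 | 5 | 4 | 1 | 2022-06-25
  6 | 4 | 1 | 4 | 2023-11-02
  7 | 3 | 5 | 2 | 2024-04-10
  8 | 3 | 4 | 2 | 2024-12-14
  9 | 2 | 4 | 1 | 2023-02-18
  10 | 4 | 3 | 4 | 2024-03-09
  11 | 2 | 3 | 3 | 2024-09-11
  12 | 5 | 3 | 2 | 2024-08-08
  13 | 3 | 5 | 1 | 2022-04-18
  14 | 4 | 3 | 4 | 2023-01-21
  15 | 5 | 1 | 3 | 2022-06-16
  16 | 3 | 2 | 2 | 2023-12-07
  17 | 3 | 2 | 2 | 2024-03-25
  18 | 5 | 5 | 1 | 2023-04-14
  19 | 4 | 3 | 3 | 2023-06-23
SELECT DISTINCT city FROM customers ORDER BY city

Execution result:
city
Austin
Houston
Phoenix
San Diego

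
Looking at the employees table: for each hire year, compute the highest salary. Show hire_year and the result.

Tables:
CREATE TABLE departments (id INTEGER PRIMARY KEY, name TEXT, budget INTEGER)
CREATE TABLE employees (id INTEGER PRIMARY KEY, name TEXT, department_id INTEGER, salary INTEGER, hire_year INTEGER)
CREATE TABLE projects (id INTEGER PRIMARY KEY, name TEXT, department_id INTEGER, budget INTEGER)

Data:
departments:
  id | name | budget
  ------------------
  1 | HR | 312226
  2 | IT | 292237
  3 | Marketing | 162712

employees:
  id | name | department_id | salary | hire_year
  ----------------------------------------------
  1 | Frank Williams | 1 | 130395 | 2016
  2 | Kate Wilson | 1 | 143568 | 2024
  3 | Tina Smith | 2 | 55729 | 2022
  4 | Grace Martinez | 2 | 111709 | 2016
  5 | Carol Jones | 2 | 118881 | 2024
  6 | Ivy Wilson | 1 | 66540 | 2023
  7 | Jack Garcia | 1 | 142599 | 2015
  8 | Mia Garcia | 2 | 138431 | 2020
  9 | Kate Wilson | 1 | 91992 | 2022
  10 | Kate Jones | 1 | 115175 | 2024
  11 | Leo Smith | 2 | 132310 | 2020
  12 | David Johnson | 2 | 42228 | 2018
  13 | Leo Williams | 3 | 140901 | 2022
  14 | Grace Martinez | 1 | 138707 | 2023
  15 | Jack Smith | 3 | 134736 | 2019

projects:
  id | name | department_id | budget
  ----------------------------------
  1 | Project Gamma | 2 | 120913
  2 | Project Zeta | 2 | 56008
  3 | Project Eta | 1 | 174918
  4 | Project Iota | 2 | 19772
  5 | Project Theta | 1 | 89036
SELECT hire_year, MAX(salary) AS max_salary FROM employees GROUP BY hire_year

Execution result:
hire_year | max_salary
2015 | 142599
2016 | 130395
2018 | 42228
2019 | 134736
2020 | 138431
2022 | 140901
2023 | 138707
2024 | 143568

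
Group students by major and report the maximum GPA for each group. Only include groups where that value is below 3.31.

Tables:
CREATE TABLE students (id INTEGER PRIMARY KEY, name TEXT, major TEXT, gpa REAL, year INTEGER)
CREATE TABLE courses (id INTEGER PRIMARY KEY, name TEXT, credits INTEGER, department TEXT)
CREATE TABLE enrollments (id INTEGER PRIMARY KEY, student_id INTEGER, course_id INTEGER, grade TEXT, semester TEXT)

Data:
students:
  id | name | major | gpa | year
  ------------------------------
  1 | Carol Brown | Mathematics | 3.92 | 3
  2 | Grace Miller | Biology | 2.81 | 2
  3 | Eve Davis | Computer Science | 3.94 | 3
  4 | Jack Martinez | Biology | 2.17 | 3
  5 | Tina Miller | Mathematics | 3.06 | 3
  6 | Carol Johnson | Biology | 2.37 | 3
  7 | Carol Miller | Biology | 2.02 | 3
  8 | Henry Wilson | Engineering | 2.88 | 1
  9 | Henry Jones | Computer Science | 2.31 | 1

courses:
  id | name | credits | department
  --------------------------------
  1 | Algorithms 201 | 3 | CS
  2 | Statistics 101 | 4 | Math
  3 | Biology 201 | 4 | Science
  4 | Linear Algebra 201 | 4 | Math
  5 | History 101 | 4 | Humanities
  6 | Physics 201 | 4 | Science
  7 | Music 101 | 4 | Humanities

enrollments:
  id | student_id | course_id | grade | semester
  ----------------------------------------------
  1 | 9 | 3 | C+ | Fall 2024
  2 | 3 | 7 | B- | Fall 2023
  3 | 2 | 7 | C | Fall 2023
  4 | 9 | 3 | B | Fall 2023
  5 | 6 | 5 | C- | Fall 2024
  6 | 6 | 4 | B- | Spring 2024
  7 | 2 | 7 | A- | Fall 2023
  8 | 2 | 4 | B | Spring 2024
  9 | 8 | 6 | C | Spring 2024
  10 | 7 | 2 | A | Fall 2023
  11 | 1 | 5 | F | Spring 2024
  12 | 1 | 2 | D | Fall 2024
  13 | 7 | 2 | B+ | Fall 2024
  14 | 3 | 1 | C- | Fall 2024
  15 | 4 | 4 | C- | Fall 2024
SELECT major, MAX(gpa) AS max_gpa FROM students GROUP BY major HAVING MAX(gpa) < 3.31

Execution result:
major | max_gpa
Biology | 2.81
Engineering | 2.88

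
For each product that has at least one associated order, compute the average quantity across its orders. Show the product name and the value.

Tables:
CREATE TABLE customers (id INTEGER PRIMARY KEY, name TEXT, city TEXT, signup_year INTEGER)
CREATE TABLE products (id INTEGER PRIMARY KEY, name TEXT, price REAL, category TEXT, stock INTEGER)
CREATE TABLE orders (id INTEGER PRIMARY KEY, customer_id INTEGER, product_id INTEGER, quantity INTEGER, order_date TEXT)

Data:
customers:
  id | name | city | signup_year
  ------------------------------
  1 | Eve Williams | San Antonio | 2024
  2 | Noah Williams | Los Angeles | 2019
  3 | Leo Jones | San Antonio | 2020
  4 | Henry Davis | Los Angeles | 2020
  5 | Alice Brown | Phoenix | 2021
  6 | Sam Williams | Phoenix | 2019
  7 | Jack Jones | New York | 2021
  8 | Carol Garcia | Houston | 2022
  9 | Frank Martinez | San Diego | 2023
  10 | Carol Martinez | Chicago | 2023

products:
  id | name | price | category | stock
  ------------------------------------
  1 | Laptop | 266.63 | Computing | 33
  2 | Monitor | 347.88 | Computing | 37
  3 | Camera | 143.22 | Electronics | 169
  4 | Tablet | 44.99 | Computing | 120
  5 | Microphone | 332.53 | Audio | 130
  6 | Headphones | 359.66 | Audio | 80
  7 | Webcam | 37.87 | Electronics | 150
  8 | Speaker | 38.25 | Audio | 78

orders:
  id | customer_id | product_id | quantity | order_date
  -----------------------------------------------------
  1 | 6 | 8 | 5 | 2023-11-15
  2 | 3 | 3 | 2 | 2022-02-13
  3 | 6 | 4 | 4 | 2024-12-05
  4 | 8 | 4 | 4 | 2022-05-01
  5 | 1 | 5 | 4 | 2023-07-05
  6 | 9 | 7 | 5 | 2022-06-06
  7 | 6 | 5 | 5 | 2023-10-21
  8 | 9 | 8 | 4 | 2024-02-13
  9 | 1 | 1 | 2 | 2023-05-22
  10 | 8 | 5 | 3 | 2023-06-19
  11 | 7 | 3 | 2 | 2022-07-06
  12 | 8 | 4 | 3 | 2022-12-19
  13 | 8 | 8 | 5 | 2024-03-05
SELECT p.name, AVG(c.quantity) AS avg_quantity FROM orders c JOIN products p ON c.product_id = p.id GROUP BY p.id, p.name

Execution result:
name | avg_quantity
Laptop | 2.00
Camera | 2.00
Tablet | 3.67
Microphone | 4.00
Webcam | 5.00
Speaker | 4.67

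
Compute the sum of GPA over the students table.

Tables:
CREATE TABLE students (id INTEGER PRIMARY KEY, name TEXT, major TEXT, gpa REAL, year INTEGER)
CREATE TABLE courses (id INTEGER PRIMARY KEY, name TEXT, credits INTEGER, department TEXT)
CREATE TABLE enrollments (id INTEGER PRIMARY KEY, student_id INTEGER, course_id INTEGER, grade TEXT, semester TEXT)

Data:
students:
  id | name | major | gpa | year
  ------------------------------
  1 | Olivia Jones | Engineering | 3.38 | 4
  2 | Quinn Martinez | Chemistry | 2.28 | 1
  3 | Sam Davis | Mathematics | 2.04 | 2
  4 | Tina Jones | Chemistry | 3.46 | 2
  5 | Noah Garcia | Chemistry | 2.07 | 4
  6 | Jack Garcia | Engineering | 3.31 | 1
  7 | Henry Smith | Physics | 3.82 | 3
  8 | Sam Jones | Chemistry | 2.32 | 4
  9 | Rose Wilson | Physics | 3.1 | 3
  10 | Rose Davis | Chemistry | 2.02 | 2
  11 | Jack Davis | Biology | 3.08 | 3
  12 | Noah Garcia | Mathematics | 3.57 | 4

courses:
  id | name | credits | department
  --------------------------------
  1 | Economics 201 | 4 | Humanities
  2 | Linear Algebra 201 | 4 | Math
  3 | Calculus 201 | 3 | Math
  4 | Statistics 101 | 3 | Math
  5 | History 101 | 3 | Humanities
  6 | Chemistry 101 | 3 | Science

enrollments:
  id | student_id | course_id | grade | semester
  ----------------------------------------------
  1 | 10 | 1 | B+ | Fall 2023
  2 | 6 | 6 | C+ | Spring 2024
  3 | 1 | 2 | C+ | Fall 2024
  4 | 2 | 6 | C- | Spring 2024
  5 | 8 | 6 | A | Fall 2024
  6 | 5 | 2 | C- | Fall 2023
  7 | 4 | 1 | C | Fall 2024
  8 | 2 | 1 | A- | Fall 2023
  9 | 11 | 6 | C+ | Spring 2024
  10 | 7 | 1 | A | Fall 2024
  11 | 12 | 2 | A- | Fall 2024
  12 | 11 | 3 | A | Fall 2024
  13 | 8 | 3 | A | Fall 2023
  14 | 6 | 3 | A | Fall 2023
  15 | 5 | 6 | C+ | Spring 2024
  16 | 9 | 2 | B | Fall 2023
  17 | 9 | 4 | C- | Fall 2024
SELECT SUM(gpa) FROM students

Execution result:
34.45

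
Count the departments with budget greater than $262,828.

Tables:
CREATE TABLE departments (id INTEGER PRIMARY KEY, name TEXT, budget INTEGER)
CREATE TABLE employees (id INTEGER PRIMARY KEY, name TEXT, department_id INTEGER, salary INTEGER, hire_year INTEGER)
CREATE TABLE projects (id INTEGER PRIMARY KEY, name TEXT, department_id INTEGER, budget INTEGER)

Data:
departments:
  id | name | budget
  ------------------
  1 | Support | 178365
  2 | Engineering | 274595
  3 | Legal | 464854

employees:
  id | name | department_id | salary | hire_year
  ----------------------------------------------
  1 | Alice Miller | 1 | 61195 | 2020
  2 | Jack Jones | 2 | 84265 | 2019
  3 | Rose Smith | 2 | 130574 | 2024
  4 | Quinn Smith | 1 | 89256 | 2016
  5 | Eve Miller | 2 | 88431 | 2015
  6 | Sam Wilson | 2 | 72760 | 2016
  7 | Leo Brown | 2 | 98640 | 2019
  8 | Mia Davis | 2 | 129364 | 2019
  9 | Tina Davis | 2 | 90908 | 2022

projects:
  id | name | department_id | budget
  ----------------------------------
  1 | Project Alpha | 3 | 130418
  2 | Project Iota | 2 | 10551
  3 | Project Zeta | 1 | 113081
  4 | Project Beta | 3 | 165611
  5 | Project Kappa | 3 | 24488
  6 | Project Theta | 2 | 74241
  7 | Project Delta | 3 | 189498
SELECT COUNT(*) FROM departments WHERE budget > 262828

Execution result:
2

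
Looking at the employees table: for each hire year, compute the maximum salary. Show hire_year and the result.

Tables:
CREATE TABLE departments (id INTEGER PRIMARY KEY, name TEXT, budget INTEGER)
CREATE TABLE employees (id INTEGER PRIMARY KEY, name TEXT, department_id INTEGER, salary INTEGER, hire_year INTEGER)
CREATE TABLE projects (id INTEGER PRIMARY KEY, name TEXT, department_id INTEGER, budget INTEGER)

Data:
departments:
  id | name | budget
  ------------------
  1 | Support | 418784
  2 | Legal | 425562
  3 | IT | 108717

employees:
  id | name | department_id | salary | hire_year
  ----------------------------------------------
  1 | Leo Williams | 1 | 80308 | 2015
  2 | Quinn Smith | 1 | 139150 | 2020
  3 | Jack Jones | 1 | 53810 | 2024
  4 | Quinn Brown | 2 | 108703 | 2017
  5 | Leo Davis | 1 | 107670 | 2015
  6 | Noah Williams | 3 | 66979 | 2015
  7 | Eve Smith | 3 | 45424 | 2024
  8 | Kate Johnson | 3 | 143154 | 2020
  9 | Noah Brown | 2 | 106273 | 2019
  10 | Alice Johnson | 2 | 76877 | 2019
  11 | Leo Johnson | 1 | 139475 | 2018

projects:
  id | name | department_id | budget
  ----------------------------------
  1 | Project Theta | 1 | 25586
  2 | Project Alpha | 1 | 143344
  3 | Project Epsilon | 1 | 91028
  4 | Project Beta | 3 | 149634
SELECT hire_year, MAX(salary) AS max_salary FROM employees GROUP BY hire_year

Execution result:
hire_year | max_salary
2015 | 107670
2017 | 108703
2018 | 139475
2019 | 106273
2020 | 143154
2024 | 53810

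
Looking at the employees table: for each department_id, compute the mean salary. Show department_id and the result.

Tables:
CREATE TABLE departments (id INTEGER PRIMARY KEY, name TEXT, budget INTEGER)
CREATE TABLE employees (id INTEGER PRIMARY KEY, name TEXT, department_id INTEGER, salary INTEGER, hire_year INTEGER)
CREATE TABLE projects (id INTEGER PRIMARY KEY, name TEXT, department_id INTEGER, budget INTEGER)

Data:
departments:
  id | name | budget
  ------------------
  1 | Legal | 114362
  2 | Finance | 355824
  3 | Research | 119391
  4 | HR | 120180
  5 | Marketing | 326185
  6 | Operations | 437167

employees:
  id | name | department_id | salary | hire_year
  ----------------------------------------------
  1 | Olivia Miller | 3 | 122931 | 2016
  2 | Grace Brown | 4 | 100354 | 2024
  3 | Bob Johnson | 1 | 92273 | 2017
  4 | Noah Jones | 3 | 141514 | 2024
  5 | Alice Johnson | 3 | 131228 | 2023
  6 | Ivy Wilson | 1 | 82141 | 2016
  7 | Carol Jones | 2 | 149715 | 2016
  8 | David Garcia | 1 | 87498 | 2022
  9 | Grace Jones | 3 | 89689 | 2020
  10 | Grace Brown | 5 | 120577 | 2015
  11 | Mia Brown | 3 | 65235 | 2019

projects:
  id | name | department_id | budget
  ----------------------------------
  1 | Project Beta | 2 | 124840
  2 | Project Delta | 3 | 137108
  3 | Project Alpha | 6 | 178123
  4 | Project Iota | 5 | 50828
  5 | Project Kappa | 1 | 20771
SELECT department_id, AVG(salary) AS avg_salary FROM employees GROUP BY department_id

Execution result:
department_id | avg_salary
1 | 87304.00
2 | 149715.00
3 | 110119.40
4 | 100354.00
5 | 120577.00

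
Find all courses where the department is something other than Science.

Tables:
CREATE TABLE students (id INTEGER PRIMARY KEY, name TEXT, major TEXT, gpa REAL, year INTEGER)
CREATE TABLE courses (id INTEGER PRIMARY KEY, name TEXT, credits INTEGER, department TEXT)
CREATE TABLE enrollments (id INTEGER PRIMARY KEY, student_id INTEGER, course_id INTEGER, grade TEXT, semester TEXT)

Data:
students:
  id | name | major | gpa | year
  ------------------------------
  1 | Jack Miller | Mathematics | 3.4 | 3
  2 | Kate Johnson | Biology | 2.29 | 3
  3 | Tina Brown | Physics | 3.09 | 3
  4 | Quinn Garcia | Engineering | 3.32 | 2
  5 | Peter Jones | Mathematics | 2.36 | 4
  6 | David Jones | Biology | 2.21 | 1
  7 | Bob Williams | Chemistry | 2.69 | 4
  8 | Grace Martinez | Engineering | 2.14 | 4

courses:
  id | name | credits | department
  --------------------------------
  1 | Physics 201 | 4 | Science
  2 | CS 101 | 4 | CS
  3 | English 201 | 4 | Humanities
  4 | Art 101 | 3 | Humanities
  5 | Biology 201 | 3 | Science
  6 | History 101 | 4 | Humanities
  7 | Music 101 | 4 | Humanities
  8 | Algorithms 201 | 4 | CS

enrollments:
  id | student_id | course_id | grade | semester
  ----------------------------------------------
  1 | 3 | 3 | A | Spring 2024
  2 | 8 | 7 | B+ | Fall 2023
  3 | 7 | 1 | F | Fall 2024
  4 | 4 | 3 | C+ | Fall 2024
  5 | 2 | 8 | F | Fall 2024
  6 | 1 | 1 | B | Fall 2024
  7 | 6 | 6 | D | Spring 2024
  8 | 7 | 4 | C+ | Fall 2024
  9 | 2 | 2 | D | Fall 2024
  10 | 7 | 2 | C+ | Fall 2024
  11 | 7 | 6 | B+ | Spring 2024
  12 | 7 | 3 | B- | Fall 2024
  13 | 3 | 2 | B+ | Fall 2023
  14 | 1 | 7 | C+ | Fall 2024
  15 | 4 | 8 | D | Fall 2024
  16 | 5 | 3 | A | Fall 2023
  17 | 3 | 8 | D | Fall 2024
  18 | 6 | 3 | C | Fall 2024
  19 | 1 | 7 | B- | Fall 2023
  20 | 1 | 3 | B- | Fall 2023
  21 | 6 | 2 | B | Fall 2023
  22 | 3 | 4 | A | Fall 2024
SELECT name, department FROM courses WHERE department <> 'Science'

Execution result:
name | department
CS 101 | CS
English 201 | Humanities
Art 101 | Humanities
History 101 | Humanities
Music 101 | Humanities
Algorithms 201 | CS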